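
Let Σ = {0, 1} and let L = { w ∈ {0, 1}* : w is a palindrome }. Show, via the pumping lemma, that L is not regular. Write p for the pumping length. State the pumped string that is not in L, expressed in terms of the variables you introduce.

Toward a contradiction, assume L is regular with pumping length p.
Take w = 0^p 1 0^p, a palindrome of length 2p+1 ≥ p.
The pumping lemma gives a decomposition w = xyz where |xy| ≤ p and y is nonempty.
The first p characters of w are 0's, so xy (and hence y) consists only of 0's. Write y = 0^k, 1 ≤ k ≤ p.
Pump with i = 2: xy^2z = 0^{p+k} 1 0^p. Its reverse is 0^p 1 0^{p+k}, which differs from xy^2z since k ≥ 1. So xy^2z is not a palindrome and xy^2z ∉ L.
This is a contradiction; hence L is not regular.

0^{p+k} 1 0^p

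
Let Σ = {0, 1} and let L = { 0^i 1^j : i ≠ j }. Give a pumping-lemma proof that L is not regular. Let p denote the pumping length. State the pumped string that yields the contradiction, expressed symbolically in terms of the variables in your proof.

Assume L is regular. Let p be the pumping length given by the pumping lemma.
Choose w = 0^p 1^{p+p!}. Since p ≠ p+p!, w ∈ L; and |w| ≥ p.
The pumping lemma gives a decomposition w = xyz where |xy| ≤ p and |y| ≥ 1.
The first p characters of w are 0's, so xy (and hence y) consists only of 0's. Write y = 0^k, 1 ≤ k ≤ p.
Since 1 ≤ k ≤ p, k divides p!; set t = 1 + p!/k. Then xy^t z has p + (p!/k)·k = p + p! copies of 0. Now the 0-count equals the 1-count, so i ≠ j fails. So xy^t z = 0^{p+p!} 1^{p+p!} ∉ L.
Contradiction. Therefore L is not regular.

0^{p+p!} 1^{p+p!}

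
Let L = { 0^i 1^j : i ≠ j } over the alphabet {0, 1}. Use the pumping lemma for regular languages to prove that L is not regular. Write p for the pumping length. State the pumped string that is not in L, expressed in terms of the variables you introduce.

Assume L is regular; let p be its pumping constant.
Choose w = 0^p 1^{p+p!}. Since p ≠ p+p!, w ∈ L; and |w| ≥ p.
By the pumping lemma, w = xyz with |xy| ≤ p and y is nonempty.
The first p characters of w are 0's, so xy (and hence y) consists only of 0's. Write y = 0^k, 1 ≤ k ≤ p.
Since 1 ≤ k ≤ p, k divides p!; set t = 1 + p!/k. Then xy^t z has p + (p!/k)·k = p + p! copies of 0. Now the 0-count equals the 1-count, so i ≠ j fails. So xy^t z = 0^{p+p!} 1^{p+p!} ∉ L.
This is a contradiction; hence L is not regular.

0^{p+p!} 1^{p+p!}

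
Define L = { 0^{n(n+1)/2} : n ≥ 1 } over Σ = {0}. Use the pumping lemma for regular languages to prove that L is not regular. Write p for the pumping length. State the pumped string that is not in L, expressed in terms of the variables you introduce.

0^{p(p+1)/2+k}

Suppose for contradiction that L is regular, and let p be the pumping length.
Take w = 0^{p(p+1)/2} ∈ L with |w| = p(p+1)/2 ≥ p.
Write w = xyz as guaranteed by the lemma, with |xy| ≤ p and |y| ≥ 1.
Then y = 0^k for some k with 1 ≤ k ≤ p.
Pump with i = 2: xy^2z = 0^{p(p+1)/2+k}. Since 1 ≤ k ≤ p, p(p+1)/2 < p(p+1)/2+k ≤ p(p+1)/2+p < (p+1)(p+2)/2, so p(p+1)/2+k is strictly between consecutive triangular numbers. So xy^2z ∉ L.
Contradiction. Therefore L is not regular.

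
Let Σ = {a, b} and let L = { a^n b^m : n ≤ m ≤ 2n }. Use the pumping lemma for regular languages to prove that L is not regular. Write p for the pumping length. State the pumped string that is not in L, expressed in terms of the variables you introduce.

a^{p+k} b^p

Suppose for contradiction that L is regular, and let p be the pumping length.
Take w = a^p b^p ∈ L (since p ≤ p ≤ 2p), with |w| = 2p ≥ p.
The pumping lemma gives a decomposition w = xyz where |xy| ≤ p and y is nonempty.
Since the first p symbols of w are all a's and |xy| ≤ p, y lies entirely in the leading a-block: y = a^k for some k with 1 ≤ k ≤ p.
Pump with i = 2: xy^2z = a^{p+k} b^p. Now n = p+k > p = m, so the condition n ≤ m fails. Thus xy^2z ∉ L.
Contradiction. Therefore L is not regular.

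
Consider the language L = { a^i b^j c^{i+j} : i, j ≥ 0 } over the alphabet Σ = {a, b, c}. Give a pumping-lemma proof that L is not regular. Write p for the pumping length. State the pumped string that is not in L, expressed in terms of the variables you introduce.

Toward a contradiction, assume L is regular with pumping length p.
Take w = a^p b^p c^{2p} ∈ L (with i=j=p, i+j=2p), |w| = 4p ≥ p.
Write w = xyz as guaranteed by the lemma, with |xy| ≤ p and |y| > 0.
Because |xy| ≤ p and w begins with p copies of a, we have y = a^k with 1 ≤ k ≤ p.
Consider xy^2z = a^{p+k} b^p c^{2p}. Now the a- and b-counts sum to 2p+k, but the c-count is 2p ≠ 2p+k. So xy^2z ∉ L.
This is a contradiction; hence L is not regular.

a^{p+k} b^p c^{2p}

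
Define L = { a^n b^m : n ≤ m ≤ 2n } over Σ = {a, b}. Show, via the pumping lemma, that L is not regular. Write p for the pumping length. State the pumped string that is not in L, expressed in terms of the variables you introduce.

a^{p+k} b^p

Assume L is regular. Let p be the pumping length given by the pumping lemma.
Take w = a^p b^p ∈ L (since p ≤ p ≤ 2p), with |w| = 2p ≥ p.
Write w = xyz as guaranteed by the lemma, with |xy| ≤ p and |y| ≥ 1.
Since the first p symbols of w are all a's and |xy| ≤ p, y lies entirely in the leading a-block: y = a^k for some k with 1 ≤ k ≤ p.
Pump with i = 2: xy^2z = a^{p+k} b^p. Now n = p+k > p = m, so the condition n ≤ m fails. Thus xy^2z ∉ L.
This contradicts the pumping lemma, so L is not regular.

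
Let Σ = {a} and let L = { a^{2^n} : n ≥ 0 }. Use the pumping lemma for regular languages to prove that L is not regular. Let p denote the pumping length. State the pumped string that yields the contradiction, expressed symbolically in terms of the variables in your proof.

a^{2^p+k}

Suppose for contradiction that L is regular, and let p be the pumping length.
Take w = a^{2^p} ∈ L with |w| = 2^p ≥ p.
The pumping lemma gives a decomposition w = xyz where |xy| ≤ p and |y| > 0.
Then y = a^k for some k with 1 ≤ k ≤ p.
Pump with i = 2: xy^2z = a^{2^p+k}. Since 1 ≤ k ≤ p < 2^p, we have 2^p < 2^p+k < 2^{p+1}, so 2^p+k is not a power of 2. So xy^2z ∉ L.
This is a contradiction; hence L is not regular.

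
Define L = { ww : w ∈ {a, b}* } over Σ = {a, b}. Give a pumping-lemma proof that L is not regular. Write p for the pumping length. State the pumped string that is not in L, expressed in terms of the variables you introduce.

Assume L is regular. Let p be the pumping length given by the pumping lemma.
Take w = a^p b^p a^p b^p = uu where u = a^pb^p; then w ∈ L and |w| = 4p ≥ p.
By the pumping lemma, w = xyz with |xy| ≤ p and y is nonempty.
Since the first p symbols of w are all a's and |xy| ≤ p, y lies entirely in the leading a-block: y = a^k for some k with 1 ≤ k ≤ p.
Pump with i = 2: xy^2z = a^{p+k} b^p a^p b^p, of length 4p+k. Suppose this equals vv. The string starts with a and ends with b, so v does too; thus the boundary between the two copies of v is a b→a transition. There is exactly one such transition, at position 2p+k, so |v| = 2p+k and |vv| = 4p+2k ≠ 4p+k since k ≥ 1. So xy^2z ∉ L.
This contradicts the pumping lemma, so L is not regular.

a^{p+k} b^p a^p b^p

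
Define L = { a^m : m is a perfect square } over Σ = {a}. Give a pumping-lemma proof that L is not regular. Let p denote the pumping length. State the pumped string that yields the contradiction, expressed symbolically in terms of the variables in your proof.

Toward a contradiction, assume L is regular with pumping length p.
Take w = a^{p²} ∈ L with |w| = p² ≥ p.
By the pumping lemma, w = xyz with |xy| ≤ p and y is nonempty.
Then y = a^k for some k with 1 ≤ k ≤ p.
Pump with i = 2: xy^2z = a^{p²+k}. Since 1 ≤ k ≤ p, p² < p²+k ≤ p²+p < (p+1)², so p²+k lies strictly between consecutive squares and is not a perfect square. So xy^2z ∉ L.
Contradiction. Therefore L is not regular.

a^{p²+k}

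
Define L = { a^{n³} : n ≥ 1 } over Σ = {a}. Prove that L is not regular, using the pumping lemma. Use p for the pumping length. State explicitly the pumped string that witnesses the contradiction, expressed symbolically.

a^{p³+k}

Suppose for contradiction that L is regular, and let p be the pumping length.
Take w = a^{p³} ∈ L with |w| = p³ ≥ p.
Write w = xyz as guaranteed by the lemma, with |xy| ≤ p and y is nonempty.
Then y = a^k for some k with 1 ≤ k ≤ p.
Pump with i = 2: xy^2z = a^{p³+k}. Since 1 ≤ k ≤ p, p³ < p³+k ≤ p³+p < p³+3p²+3p+1 = (p+1)³, so p³+k is not a perfect cube. So xy^2z ∉ L.
Contradiction. Therefore L is not regular.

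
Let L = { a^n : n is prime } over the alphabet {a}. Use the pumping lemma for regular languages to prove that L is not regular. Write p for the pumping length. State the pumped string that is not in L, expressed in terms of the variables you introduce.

a^{q(1+k)}

Toward a contradiction, assume L is regular with pumping length p.
Let q be a prime with q ≥ p+2 (infinitely many primes exist), and take w = a^q ∈ L with |w| = q ≥ p.
Write w = xyz as guaranteed by the lemma, with |xy| ≤ p and |y| > 0.
Then y = a^k for some k with 1 ≤ k ≤ p.
Since 1 ≤ k ≤ p, |xz| = q-k. Pump with i = q+1: |xy^{q+1}z| = (q-k)+(q+1)k = q+qk = q(1+k), which is composite (both factors ≥ 2). So xy^{q+1}z = a^{q(1+k)} ∉ L.
Contradiction. Therefore L is not regular.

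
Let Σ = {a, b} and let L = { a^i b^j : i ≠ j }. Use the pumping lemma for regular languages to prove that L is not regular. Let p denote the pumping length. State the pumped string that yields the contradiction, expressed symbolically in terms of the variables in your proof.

Assume L is regular. Let p be the pumping length given by the pumping lemma.
Choose w = a^p b^{p+p!}. Since p ≠ p+p!, w ∈ L; and |w| ≥ p.
The pumping lemma gives a decomposition w = xyz where |xy| ≤ p and |y| ≥ 1.
The first p characters of w are a's, so xy (and hence y) consists only of a's. Write y = a^k, 1 ≤ k ≤ p.
Since 1 ≤ k ≤ p, k divides p!; set t = 1 + p!/k. Then xy^t z has p + (p!/k)·k = p + p! copies of a. Now the a-count equals the b-count, so i ≠ j fails. So xy^t z = a^{p+p!} b^{p+p!} ∉ L.
Contradiction. Therefore L is not regular.

a^{p+p!} b^{p+p!}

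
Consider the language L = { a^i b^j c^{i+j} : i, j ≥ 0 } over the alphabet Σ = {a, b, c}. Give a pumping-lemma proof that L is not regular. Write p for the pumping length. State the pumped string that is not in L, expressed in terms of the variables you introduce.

a^{p+k} b^p c^{2p}

Suppose for contradiction that L is regular, and let p be the pumping length.
Take w = a^p b^p c^{2p} ∈ L (with i=j=p, i+j=2p), |w| = 4p ≥ p.
By the pumping lemma, w = xyz with |xy| ≤ p and |y| > 0.
The first p characters of w are a's, so xy (and hence y) consists only of a's. Write y = a^k, 1 ≤ k ≤ p.
Consider xy^2z = a^{p+k} b^p c^{2p}. Now the a- and b-counts sum to 2p+k, but the c-count is 2p ≠ 2p+k. So xy^2z ∉ L.
This contradicts the pumping lemma, so L is not regular.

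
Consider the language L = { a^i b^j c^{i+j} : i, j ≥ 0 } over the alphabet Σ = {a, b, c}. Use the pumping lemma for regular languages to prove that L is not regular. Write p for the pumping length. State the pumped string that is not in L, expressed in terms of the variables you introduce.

Toward a contradiction, assume L is regular with pumping length p.
Take w = a^p b^p c^{2p} ∈ L (with i=j=p, i+j=2p), |w| = 4p ≥ p.
By the pumping lemma, w = xyz with |xy| ≤ p and |y| ≥ 1.
Because |xy| ≤ p and w begins with p copies of a, we have y = a^k with 1 ≤ k ≤ p.
Consider xy^2z = a^{p+k} b^p c^{2p}. Now the a- and b-counts sum to 2p+k, but the c-count is 2p ≠ 2p+k. So xy^2z ∉ L.
This contradicts the pumping lemma, so L is not regular.

a^{p+k} b^p c^{2p}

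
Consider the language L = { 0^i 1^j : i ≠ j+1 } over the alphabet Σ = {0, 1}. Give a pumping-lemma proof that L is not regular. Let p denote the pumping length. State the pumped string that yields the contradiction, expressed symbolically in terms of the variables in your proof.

Suppose for contradiction that L is regular, and let p be the pumping length.
Choose w = 0^p 1^{p+p!-1}. Since p ≠ (p+p!-1)+1 = p+p!, w ∈ L; and |w| ≥ p.
The pumping lemma gives a decomposition w = xyz where |xy| ≤ p and y is nonempty.
The first p characters of w are 0's, so xy (and hence y) consists only of 0's. Write y = 0^k, 1 ≤ k ≤ p.
Since 1 ≤ k ≤ p, k divides p!; set t = 1 + p!/k. Then xy^t z has p + (p!/k)·k = p + p! copies of 0. Now the 0-count is p+p! and (1-count)+1 = (p+p!-1)+1 = p+p!, so i ≠ j+1 fails. So xy^t z = 0^{p+p!} 1^{p+p!-1} ∉ L.
Contradiction. Therefore L is not regular.

0^{p+p!} 1^{p+p!-1}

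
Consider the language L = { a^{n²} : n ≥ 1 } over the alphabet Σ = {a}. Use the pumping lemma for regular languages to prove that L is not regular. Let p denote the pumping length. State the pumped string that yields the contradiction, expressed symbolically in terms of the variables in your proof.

Assume L is regular; let p be its pumping constant.
Take w = a^{p²} ∈ L with |w| = p² ≥ p.
Write w = xyz as guaranteed by the lemma, with |xy| ≤ p and |y| ≥ 1.
Then y = a^k for some k with 1 ≤ k ≤ p.
Pump with i = 2: xy^2z = a^{p²+k}. Since 1 ≤ k ≤ p, p² < p²+k ≤ p²+p < (p+1)², so p²+k lies strictly between consecutive squares and is not a perfect square. So xy^2z ∉ L.
This contradicts the pumping lemma, so L is not regular.

a^{p²+k}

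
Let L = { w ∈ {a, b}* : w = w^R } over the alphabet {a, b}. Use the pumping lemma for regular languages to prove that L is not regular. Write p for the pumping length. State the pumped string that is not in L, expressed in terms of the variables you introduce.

Toward a contradiction, assume L is regular with pumping length p.
Take w = a^p b a^p, a palindrome of length 2p+1 ≥ p.
By the pumping lemma, w = xyz with |xy| ≤ p and |y| ≥ 1.
Since the first p symbols of w are all a's and |xy| ≤ p, y lies entirely in the leading a-block: y = a^k for some k with 1 ≤ k ≤ p.
Pump with i = 2: xy^2z = a^{p+k} b a^p. Its reverse is a^p b a^{p+k}, which differs from xy^2z since k ≥ 1. So xy^2z is not a palindrome and xy^2z ∉ L.
This contradicts the pumping lemma, so L is not regular.

a^{p+k} b a^p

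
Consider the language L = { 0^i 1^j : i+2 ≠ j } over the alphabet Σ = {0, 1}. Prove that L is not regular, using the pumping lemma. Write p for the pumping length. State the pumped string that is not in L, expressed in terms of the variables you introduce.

Assume L is regular. Let p be the pumping length given by the pumping lemma.
Choose w = 0^p 1^{p+p!+2}. Since p ≠ (p+p!+2)-2 = p+p!, w ∈ L; and |w| ≥ p.
The pumping lemma gives a decomposition w = xyz where |xy| ≤ p and |y| > 0.
The first p characters of w are 0's, so xy (and hence y) consists only of 0's. Write y = 0^k, 1 ≤ k ≤ p.
Since 1 ≤ k ≤ p, k divides p!; set t = 1 + p!/k. Then xy^t z has p + (p!/k)·k = p + p! copies of 0. Now the 0-count is p+p! and (1-count)-2 = (p+p!+2)-2 = p+p!, so i+2 ≠ j fails. So xy^t z = 0^{p+p!} 1^{p+p!+2} ∉ L.
This contradicts the pumping lemma, so L is not regular.

0^{p+p!} 1^{p+p!+2}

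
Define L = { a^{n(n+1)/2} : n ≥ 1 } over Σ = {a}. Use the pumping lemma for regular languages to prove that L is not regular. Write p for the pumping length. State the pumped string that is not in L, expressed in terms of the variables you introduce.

Assume L is regular; let p be its pumping constant.
Take w = a^{p(p+1)/2} ∈ L with |w| = p(p+1)/2 ≥ p.
Write w = xyz as guaranteed by the lemma, with |xy| ≤ p and |y| > 0.
Then y = a^k for some k with 1 ≤ k ≤ p.
Pump with i = 2: xy^2z = a^{p(p+1)/2+k}. Since 1 ≤ k ≤ p, p(p+1)/2 < p(p+1)/2+k ≤ p(p+1)/2+p < (p+1)(p+2)/2, so p(p+1)/2+k is strictly between consecutive triangular numbers. So xy^2z ∉ L.
This is a contradiction; hence L is not regular.

a^{p(p+1)/2+k}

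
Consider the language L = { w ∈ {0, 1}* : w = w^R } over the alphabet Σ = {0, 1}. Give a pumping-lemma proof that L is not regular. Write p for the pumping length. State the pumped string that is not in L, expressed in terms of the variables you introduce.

0^{p+k} 1 0^p

Assume L is regular; let p be its pumping constant.
Take w = 0^p 1 0^p, a palindrome of length 2p+1 ≥ p.
By the pumping lemma, w = xyz with |xy| ≤ p and y is nonempty.
Since the first p symbols of w are all 0's and |xy| ≤ p, y lies entirely in the leading 0-block: y = 0^k for some k with 1 ≤ k ≤ p.
Pump with i = 2: xy^2z = 0^{p+k} 1 0^p. Its reverse is 0^p 1 0^{p+k}, which differs from xy^2z since k ≥ 1. So xy^2z is not a palindrome and xy^2z ∉ L.
This is a contradiction; hence L is not regular.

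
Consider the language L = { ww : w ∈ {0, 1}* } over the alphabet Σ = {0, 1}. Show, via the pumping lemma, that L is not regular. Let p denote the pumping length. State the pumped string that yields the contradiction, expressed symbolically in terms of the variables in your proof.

Assume L is regular. Let p be the pumping length given by the pumping lemma.
Take w = 0^p 1^p 0^p 1^p = uu where u = 0^p1^p; then w ∈ L and |w| = 4p ≥ p.
The pumping lemma gives a decomposition w = xyz where |xy| ≤ p and |y| > 0.
Because |xy| ≤ p and w begins with p copies of 0, we have y = 0^k with 1 ≤ k ≤ p.
Pump with i = 2: xy^2z = 0^{p+k} 1^p 0^p 1^p, of length 4p+k. Suppose this equals vv. The string starts with 0 and ends with 1, so v does too; thus the boundary between the two copies of v is a 1→0 transition. There is exactly one such transition, at position 2p+k, so |v| = 2p+k and |vv| = 4p+2k ≠ 4p+k since k ≥ 1. So xy^2z ∉ L.
This is a contradiction; hence L is not regular.

0^{p+k} 1^p 0^p 1^p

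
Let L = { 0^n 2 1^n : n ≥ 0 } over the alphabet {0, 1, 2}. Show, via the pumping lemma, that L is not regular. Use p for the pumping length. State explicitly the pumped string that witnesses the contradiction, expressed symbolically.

0^{p+k} 2 1^p

Assume L is regular. Let p be the pumping length given by the pumping lemma.
Take w = 0^p 2 1^p ∈ L with |w| = 2p+1 ≥ p.
Write w = xyz as guaranteed by the lemma, with |xy| ≤ p and |y| > 0.
The first p characters of w are 0's, so xy (and hence y) consists only of 0's. Write y = 0^k, 1 ≤ k ≤ p.
Pump with i = 2: xy^2z = 0^{p+k} 2 1^p, which would require p+k = p. But k ≥ 1, so xy^2z ∉ L.
This is a contradiction; hence L is not regular.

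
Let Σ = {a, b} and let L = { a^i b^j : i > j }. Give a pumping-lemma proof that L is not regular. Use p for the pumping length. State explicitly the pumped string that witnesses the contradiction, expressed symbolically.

Toward a contradiction, assume L is regular with pumping length p.
Choose w = a^{p+1} b^p ∈ L, with |w| = 2p+1 ≥ p.
Write w = xyz as guaranteed by the lemma, with |xy| ≤ p and |y| > 0.
Because |xy| ≤ p and w begins with p copies of a, we have y = a^k with 1 ≤ k ≤ p.
Consider xy^0z = xz = a^{p+1-k} b^p. Since k ≥ 1, the a-count p+1-k is at most p, so i > j fails; thus xz ∉ L.
Contradiction. Therefore L is not regular.

a^{p+1-k} b^p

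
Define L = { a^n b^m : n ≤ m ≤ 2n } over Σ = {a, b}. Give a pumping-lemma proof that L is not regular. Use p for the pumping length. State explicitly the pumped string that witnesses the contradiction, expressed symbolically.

Assume L is regular. Let p be the pumping length given by the pumping lemma.
Take w = a^p b^p ∈ L (since p ≤ p ≤ 2p), with |w| = 2p ≥ p.
By the pumping lemma, w = xyz with |xy| ≤ p and y is nonempty.
The first p characters of w are a's, so xy (and hence y) consists only of a's. Write y = a^k, 1 ≤ k ≤ p.
Pump with i = 2: xy^2z = a^{p+k} b^p. Now n = p+k > p = m, so the condition n ≤ m fails. Thus xy^2z ∉ L.
Contradiction. Therefore L is not regular.

a^{p+k} b^p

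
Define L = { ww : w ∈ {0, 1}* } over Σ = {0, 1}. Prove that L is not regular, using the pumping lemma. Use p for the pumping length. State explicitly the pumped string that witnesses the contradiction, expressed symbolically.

0^{p+k} 1^p 0^p 1^p

Toward a contradiction, assume L is regular with pumping length p.
Take w = 0^p 1^p 0^p 1^p = uu where u = 0^p1^p; then w ∈ L and |w| = 4p ≥ p.
By the pumping lemma, w = xyz with |xy| ≤ p and |y| > 0.
The first p characters of w are 0's, so xy (and hence y) consists only of 0's. Write y = 0^k, 1 ≤ k ≤ p.
Pump with i = 2: xy^2z = 0^{p+k} 1^p 0^p 1^p, of length 4p+k. Suppose this equals vv. The string starts with 0 and ends with 1, so v does too; thus the boundary between the two copies of v is a 1→0 transition. There is exactly one such transition, at position 2p+k, so |v| = 2p+k and |vv| = 4p+2k ≠ 4p+k since k ≥ 1. So xy^2z ∉ L.
This is a contradiction; hence L is not regular.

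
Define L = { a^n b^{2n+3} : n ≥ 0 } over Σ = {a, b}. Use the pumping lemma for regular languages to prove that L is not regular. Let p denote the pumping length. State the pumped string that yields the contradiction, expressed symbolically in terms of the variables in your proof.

Assume L is regular. Let p be the pumping length given by the pumping lemma.
Choose w = a^p b^{2p+3}, which is in L with |w| = 3p+3 ≥ p.
The pumping lemma gives a decomposition w = xyz where |xy| ≤ p and |y| ≥ 1.
The first p characters of w are a's, so xy (and hence y) consists only of a's. Write y = a^k, 1 ≤ k ≤ p.
Pump with i = 2: xy^2z = a^{p+k} b^{2p+3}. For this to lie in L we would need 2p+3 = 2(p+k)+3, which forces k = 0. But k ≥ 1, so xy^2z ∉ L.
This contradicts the pumping lemma, so L is not regular.

a^{p+k} b^{2p+3}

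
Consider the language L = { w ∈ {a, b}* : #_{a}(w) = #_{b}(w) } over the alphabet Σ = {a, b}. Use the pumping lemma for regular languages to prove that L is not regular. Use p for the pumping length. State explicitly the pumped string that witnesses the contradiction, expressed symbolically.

Toward a contradiction, assume L is regular with pumping length p.
Choose w = a^p b^p ∈ L with |w| = 2p ≥ p.
By the pumping lemma, w = xyz with |xy| ≤ p and y is nonempty.
Since the first p symbols of w are all a's and |xy| ≤ p, y lies entirely in the leading a-block: y = a^k for some k with 1 ≤ k ≤ p.
Pump with i = 2: xy^2z = a^{p+k} b^p has p+k occurrences of a but only p of b. Since k ≥ 1 the counts differ, so xy^2z ∉ L.
This contradicts the pumping lemma, so L is not regular.

a^{p+k} b^p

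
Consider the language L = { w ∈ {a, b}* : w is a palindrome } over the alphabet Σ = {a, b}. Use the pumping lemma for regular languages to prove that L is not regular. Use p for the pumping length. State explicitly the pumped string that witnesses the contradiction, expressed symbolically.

Toward a contradiction, assume L is regular with pumping length p.
Take w = a^p b a^p, a palindrome of length 2p+1 ≥ p.
Write w = xyz as guaranteed by the lemma, with |xy| ≤ p and |y| > 0.
Because |xy| ≤ p and w begins with p copies of a, we have y = a^k with 1 ≤ k ≤ p.
Pump with i = 2: xy^2z = a^{p+k} b a^p. Its reverse is a^p b a^{p+k}, which differs from xy^2z since k ≥ 1. So xy^2z is not a palindrome and xy^2z ∉ L.
Contradiction. Therefore L is not regular.

a^{p+k} b a^p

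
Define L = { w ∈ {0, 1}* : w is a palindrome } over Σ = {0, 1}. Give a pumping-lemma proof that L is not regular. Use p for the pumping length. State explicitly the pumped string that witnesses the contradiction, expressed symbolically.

Assume L is regular. Let p be the pumping length given by the pumping lemma.
Take w = 0^p 1 0^p, a palindrome of length 2p+1 ≥ p.
The pumping lemma gives a decomposition w = xyz where |xy| ≤ p and y is nonempty.
The first p characters of w are 0's, so xy (and hence y) consists only of 0's. Write y = 0^k, 1 ≤ k ≤ p.
Pump with i = 2: xy^2z = 0^{p+k} 1 0^p. Its reverse is 0^p 1 0^{p+k}, which differs from xy^2z since k ≥ 1. So xy^2z is not a palindrome and xy^2z ∉ L.
This contradicts the pumping lemma, so L is not regular.

0^{p+k} 1 0^p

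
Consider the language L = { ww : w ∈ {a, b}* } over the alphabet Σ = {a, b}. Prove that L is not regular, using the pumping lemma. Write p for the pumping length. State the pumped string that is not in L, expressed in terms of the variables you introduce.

a^{p+k} b^p a^p b^p

Assume L is regular. Let p be the pumping length given by the pumping lemma.
Take w = a^p b^p a^p b^p = uu where u = a^pb^p; then w ∈ L and |w| = 4p ≥ p.
Write w = xyz as guaranteed by the lemma, with |xy| ≤ p and y is nonempty.
The first p characters of w are a's, so xy (and hence y) consists only of a's. Write y = a^k, 1 ≤ k ≤ p.
Pump with i = 2: xy^2z = a^{p+k} b^p a^p b^p, of length 4p+k. Suppose this equals vv. The string starts with a and ends with b, so v does too; thus the boundary between the two copies of v is a b→a transition. There is exactly one such transition, at position 2p+k, so |v| = 2p+k and |vv| = 4p+2k ≠ 4p+k since k ≥ 1. So xy^2z ∉ L.
This contradicts the pumping lemma, so L is not regular.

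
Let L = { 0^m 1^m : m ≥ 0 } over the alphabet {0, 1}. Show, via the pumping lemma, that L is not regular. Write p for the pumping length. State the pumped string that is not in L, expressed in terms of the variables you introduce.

0^{p+k} 1^p

Assume L is regular. Let p be the pumping length given by the pumping lemma.
Choose w = 0^p 1^p, which is in L with |w| = 2p ≥ p.
By the pumping lemma, w = xyz with |xy| ≤ p and |y| ≥ 1.
The first p characters of w are 0's, so xy (and hence y) consists only of 0's. Write y = 0^k, 1 ≤ k ≤ p.
Pump with i = 2: xy^2z = 0^{p+k} 1^p. For this to lie in L we would need p = p+k, which forces k = 0. But k ≥ 1, so xy^2z ∉ L.
This is a contradiction; hence L is not regular.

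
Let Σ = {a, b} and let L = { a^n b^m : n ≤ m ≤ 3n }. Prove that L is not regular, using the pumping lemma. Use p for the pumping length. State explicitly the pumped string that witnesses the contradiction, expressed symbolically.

a^{p+k} b^p

Assume L is regular. Let p be the pumping length given by the pumping lemma.
Take w = a^p b^p ∈ L (since p ≤ p ≤ 3p), with |w| = 2p ≥ p.
Write w = xyz as guaranteed by the lemma, with |xy| ≤ p and y is nonempty.
Because |xy| ≤ p and w begins with p copies of a, we have y = a^k with 1 ≤ k ≤ p.
Pump with i = 2: xy^2z = a^{p+k} b^p. Now n = p+k > p = m, so the condition n ≤ m fails. Thus xy^2z ∉ L.
Contradiction. Therefore L is not regular.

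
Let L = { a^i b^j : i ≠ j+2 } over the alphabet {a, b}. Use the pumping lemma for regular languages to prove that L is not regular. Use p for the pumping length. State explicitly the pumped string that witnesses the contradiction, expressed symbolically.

Assume L is regular. Let p be the pumping length given by the pumping lemma.
Choose w = a^p b^{p+p!-2}. Since p ≠ (p+p!-2)+2 = p+p!, w ∈ L; and |w| ≥ p.
By the pumping lemma, w = xyz with |xy| ≤ p and |y| ≥ 1.
Because |xy| ≤ p and w begins with p copies of a, we have y = a^k with 1 ≤ k ≤ p.
Since 1 ≤ k ≤ p, k divides p!; set t = 1 + p!/k. Then xy^t z has p + (p!/k)·k = p + p! copies of a. Now the a-count is p+p! and (b-count)+2 = (p+p!-2)+2 = p+p!, so i ≠ j+2 fails. So xy^t z = a^{p+p!} b^{p+p!-2} ∉ L.
Contradiction. Therefore L is not regular.

a^{p+p!} b^{p+p!-2}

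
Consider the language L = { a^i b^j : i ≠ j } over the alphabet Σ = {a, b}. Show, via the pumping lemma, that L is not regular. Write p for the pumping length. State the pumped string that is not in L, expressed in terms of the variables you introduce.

a^{p+p!} b^{p+p!}

Suppose for contradiction that L is regular, and let p be the pumping length.
Choose w = a^p b^{p+p!}. Since p ≠ p+p!, w ∈ L; and |w| ≥ p.
By the pumping lemma, w = xyz with |xy| ≤ p and y is nonempty.
Since the first p symbols of w are all a's and |xy| ≤ p, y lies entirely in the leading a-block: y = a^k for some k with 1 ≤ k ≤ p.
Since 1 ≤ k ≤ p, k divides p!; set t = 1 + p!/k. Then xy^t z has p + (p!/k)·k = p + p! copies of a. Now the a-count equals the b-count, so i ≠ j fails. So xy^t z = a^{p+p!} b^{p+p!} ∉ L.
This contradicts the pumping lemma, so L is not regular.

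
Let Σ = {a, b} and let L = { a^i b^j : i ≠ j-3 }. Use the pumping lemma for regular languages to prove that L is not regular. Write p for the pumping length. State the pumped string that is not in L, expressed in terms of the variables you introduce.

Toward a contradiction, assume L is regular with pumping length p.
Choose w = a^p b^{p+p!+3}. Since p ≠ (p+p!+3)-3 = p+p!, w ∈ L; and |w| ≥ p.
By the pumping lemma, w = xyz with |xy| ≤ p and y is nonempty.
The first p characters of w are a's, so xy (and hence y) consists only of a's. Write y = a^k, 1 ≤ k ≤ p.
Since 1 ≤ k ≤ p, k divides p!; set t = 1 + p!/k. Then xy^t z has p + (p!/k)·k = p + p! copies of a. Now the a-count is p+p! and (b-count)-3 = (p+p!+3)-3 = p+p!, so i ≠ j-3 fails. So xy^t z = a^{p+p!} b^{p+p!+3} ∉ L.
This contradicts the pumping lemma, so L is not regular.

a^{p+p!} b^{p+p!+3}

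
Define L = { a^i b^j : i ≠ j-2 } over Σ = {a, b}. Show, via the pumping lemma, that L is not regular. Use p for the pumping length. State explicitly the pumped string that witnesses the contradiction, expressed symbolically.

a^{p+p!} b^{p+p!+2}

Assume L is regular; let p be its pumping constant.
Choose w = a^p b^{p+p!+2}. Since p ≠ (p+p!+2)-2 = p+p!, w ∈ L; and |w| ≥ p.
The pumping lemma gives a decomposition w = xyz where |xy| ≤ p and |y| ≥ 1.
Because |xy| ≤ p and w begins with p copies of a, we have y = a^k with 1 ≤ k ≤ p.
Since 1 ≤ k ≤ p, k divides p!; set t = 1 + p!/k. Then xy^t z has p + (p!/k)·k = p + p! copies of a. Now the a-count is p+p! and (b-count)-2 = (p+p!+2)-2 = p+p!, so i ≠ j-2 fails. So xy^t z = a^{p+p!} b^{p+p!+2} ∉ L.
This contradicts the pumping lemma, so L is not regular.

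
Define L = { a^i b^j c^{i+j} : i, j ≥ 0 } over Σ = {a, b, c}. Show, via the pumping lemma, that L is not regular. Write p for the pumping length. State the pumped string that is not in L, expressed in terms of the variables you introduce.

a^{p+k} b^p c^{2p}

Assume L is regular; let p be its pumping constant.
Take w = a^p b^p c^{2p} ∈ L (with i=j=p, i+j=2p), |w| = 4p ≥ p.
By the pumping lemma, w = xyz with |xy| ≤ p and y is nonempty.
Since the first p symbols of w are all a's and |xy| ≤ p, y lies entirely in the leading a-block: y = a^k for some k with 1 ≤ k ≤ p.
Consider xy^2z = a^{p+k} b^p c^{2p}. Now the a- and b-counts sum to 2p+k, but the c-count is 2p ≠ 2p+k. So xy^2z ∉ L.
This is a contradiction; hence L is not regular.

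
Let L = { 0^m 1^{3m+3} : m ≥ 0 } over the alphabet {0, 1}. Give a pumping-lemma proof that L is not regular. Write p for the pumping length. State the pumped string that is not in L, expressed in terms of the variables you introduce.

Assume L is regular. Let p be the pumping length given by the pumping lemma.
Let w = 0^p 1^{3p+3} ∈ L; note |w| = 4p+3 ≥ p.
By the pumping lemma, w = xyz with |xy| ≤ p and |y| > 0.
Because |xy| ≤ p and w begins with p copies of 0, we have y = 0^k with 1 ≤ k ≤ p.
Pump with i = 2: xy^2z = 0^{p+k} 1^{3p+3}. For this to lie in L we would need 3p+3 = 3(p+k)+3, which forces k = 0. But k ≥ 1, so xy^2z ∉ L.
Contradiction. Therefore L is not regular.

0^{p+k} 1^{3p+3}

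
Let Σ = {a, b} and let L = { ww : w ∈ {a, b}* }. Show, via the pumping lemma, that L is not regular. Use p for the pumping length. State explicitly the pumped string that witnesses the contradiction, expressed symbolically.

a^{p+k} b^p a^p b^p

Assume L is regular. Let p be the pumping length given by the pumping lemma.
Take w = a^p b^p a^p b^p = uu where u = a^pb^p; then w ∈ L and |w| = 4p ≥ p.
Write w = xyz as guaranteed by the lemma, with |xy| ≤ p and |y| ≥ 1.
The first p characters of w are a's, so xy (and hence y) consists only of a's. Write y = a^k, 1 ≤ k ≤ p.
Pump with i = 2: xy^2z = a^{p+k} b^p a^p b^p, of length 4p+k. Suppose this equals vv. The string starts with a and ends with b, so v does too; thus the boundary between the two copies of v is a b→a transition. There is exactly one such transition, at position 2p+k, so |v| = 2p+k and |vv| = 4p+2k ≠ 4p+k since k ≥ 1. So xy^2z ∉ L.
Contradiction. Therefore L is not regular.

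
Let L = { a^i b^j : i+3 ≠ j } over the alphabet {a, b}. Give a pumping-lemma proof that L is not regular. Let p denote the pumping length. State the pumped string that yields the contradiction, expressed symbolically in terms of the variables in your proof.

a^{p+p!} b^{p+p!+3}

Suppose for contradiction that L is regular, and let p be the pumping length.
Choose w = a^p b^{p+p!+3}. Since p ≠ (p+p!+3)-3 = p+p!, w ∈ L; and |w| ≥ p.
By the pumping lemma, w = xyz with |xy| ≤ p and y is nonempty.
Because |xy| ≤ p and w begins with p copies of a, we have y = a^k with 1 ≤ k ≤ p.
Since 1 ≤ k ≤ p, k divides p!; set t = 1 + p!/k. Then xy^t z has p + (p!/k)·k = p + p! copies of a. Now the a-count is p+p! and (b-count)-3 = (p+p!+3)-3 = p+p!, so i+3 ≠ j fails. So xy^t z = a^{p+p!} b^{p+p!+3} ∉ L.
Contradiction. Therefore L is not regular.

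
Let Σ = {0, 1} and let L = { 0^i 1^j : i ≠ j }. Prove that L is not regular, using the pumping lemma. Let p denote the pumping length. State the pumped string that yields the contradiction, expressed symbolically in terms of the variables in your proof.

Suppose for contradiction that L is regular, and let p be the pumping length.
Choose w = 0^p 1^{p+p!}. Since p ≠ p+p!, w ∈ L; and |w| ≥ p.
Write w = xyz as guaranteed by the lemma, with |xy| ≤ p and y is nonempty.
The first p characters of w are 0's, so xy (and hence y) consists only of 0's. Write y = 0^k, 1 ≤ k ≤ p.
Since 1 ≤ k ≤ p, k divides p!; set t = 1 + p!/k. Then xy^t z has p + (p!/k)·k = p + p! copies of 0. Now the 0-count equals the 1-count, so i ≠ j fails. So xy^t z = 0^{p+p!} 1^{p+p!} ∉ L.
Contradiction. Therefore L is not regular.

0^{p+p!} 1^{p+p!}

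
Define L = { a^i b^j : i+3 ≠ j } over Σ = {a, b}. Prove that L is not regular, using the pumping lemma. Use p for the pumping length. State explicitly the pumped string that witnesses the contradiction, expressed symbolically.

a^{p+p!} b^{p+p!+3}

Toward a contradiction, assume L is regular with pumping length p.
Choose w = a^p b^{p+p!+3}. Since p ≠ (p+p!+3)-3 = p+p!, w ∈ L; and |w| ≥ p.
The pumping lemma gives a decomposition w = xyz where |xy| ≤ p and |y| ≥ 1.
The first p characters of w are a's, so xy (and hence y) consists only of a's. Write y = a^k, 1 ≤ k ≤ p.
Since 1 ≤ k ≤ p, k divides p!; set t = 1 + p!/k. Then xy^t z has p + (p!/k)·k = p + p! copies of a. Now the a-count is p+p! and (b-count)-3 = (p+p!+3)-3 = p+p!, so i+3 ≠ j fails. So xy^t z = a^{p+p!} b^{p+p!+3} ∉ L.
This contradicts the pumping lemma, so L is not regular.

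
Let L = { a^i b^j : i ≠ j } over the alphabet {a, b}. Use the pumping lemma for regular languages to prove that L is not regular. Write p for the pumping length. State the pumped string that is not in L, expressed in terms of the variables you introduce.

a^{p+p!} b^{p+p!}

Suppose for contradiction that L is regular, and let p be the pumping length.
Choose w = a^p b^{p+p!}. Since p ≠ p+p!, w ∈ L; and |w| ≥ p.
Write w = xyz as guaranteed by the lemma, with |xy| ≤ p and |y| ≥ 1.
The first p characters of w are a's, so xy (and hence y) consists only of a's. Write y = a^k, 1 ≤ k ≤ p.
Since 1 ≤ k ≤ p, k divides p!; set t = 1 + p!/k. Then xy^t z has p + (p!/k)·k = p + p! copies of a. Now the a-count equals the b-count, so i ≠ j fails. So xy^t z = a^{p+p!} b^{p+p!} ∉ L.
This is a contradiction; hence L is not regular.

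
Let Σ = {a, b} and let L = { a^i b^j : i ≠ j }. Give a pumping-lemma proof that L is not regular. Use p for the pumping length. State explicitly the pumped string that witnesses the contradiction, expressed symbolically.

Toward a contradiction, assume L is regular with pumping length p.
Choose w = a^p b^{p+p!}. Since p ≠ p+p!, w ∈ L; and |w| ≥ p.
The pumping lemma gives a decomposition w = xyz where |xy| ≤ p and |y| ≥ 1.
Because |xy| ≤ p and w begins with p copies of a, we have y = a^k with 1 ≤ k ≤ p.
Since 1 ≤ k ≤ p, k divides p!; set t = 1 + p!/k. Then xy^t z has p + (p!/k)·k = p + p! copies of a. Now the a-count equals the b-count, so i ≠ j fails. So xy^t z = a^{p+p!} b^{p+p!} ∉ L.
This contradicts the pumping lemma, so L is not regular.

a^{p+p!} b^{p+p!}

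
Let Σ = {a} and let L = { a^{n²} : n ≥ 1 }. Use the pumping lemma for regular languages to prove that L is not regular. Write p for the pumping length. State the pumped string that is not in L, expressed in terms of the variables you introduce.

a^{p²+k}

Assume L is regular. Let p be the pumping length given by the pumping lemma.
Take w = a^{p²} ∈ L with |w| = p² ≥ p.
The pumping lemma gives a decomposition w = xyz where |xy| ≤ p and |y| ≥ 1.
Then y = a^k for some k with 1 ≤ k ≤ p.
Pump with i = 2: xy^2z = a^{p²+k}. Since 1 ≤ k ≤ p, p² < p²+k ≤ p²+p < (p+1)², so p²+k lies strictly between consecutive squares and is not a perfect square. So xy^2z ∉ L.
This contradicts the pumping lemma, so L is not regular.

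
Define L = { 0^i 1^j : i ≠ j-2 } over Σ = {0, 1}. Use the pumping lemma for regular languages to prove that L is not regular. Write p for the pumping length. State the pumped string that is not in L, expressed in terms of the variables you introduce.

0^{p+p!} 1^{p+p!+2}

Assume L is regular; let p be its pumping constant.
Choose w = 0^p 1^{p+p!+2}. Since p ≠ (p+p!+2)-2 = p+p!, w ∈ L; and |w| ≥ p.
The pumping lemma gives a decomposition w = xyz where |xy| ≤ p and |y| > 0.
Because |xy| ≤ p and w begins with p copies of 0, we have y = 0^k with 1 ≤ k ≤ p.
Since 1 ≤ k ≤ p, k divides p!; set t = 1 + p!/k. Then xy^t z has p + (p!/k)·k = p + p! copies of 0. Now the 0-count is p+p! and (1-count)-2 = (p+p!+2)-2 = p+p!, so i ≠ j-2 fails. So xy^t z = 0^{p+p!} 1^{p+p!+2} ∉ L.
Contradiction. Therefore L is not regular.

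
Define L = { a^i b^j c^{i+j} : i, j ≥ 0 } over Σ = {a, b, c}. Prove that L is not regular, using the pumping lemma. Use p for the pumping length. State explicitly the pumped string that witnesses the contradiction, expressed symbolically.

Assume L is regular. Let p be the pumping length given by the pumping lemma.
Take w = a^p b^p c^{2p} ∈ L (with i=j=p, i+j=2p), |w| = 4p ≥ p.
By the pumping lemma, w = xyz with |xy| ≤ p and |y| ≥ 1.
Because |xy| ≤ p and w begins with p copies of a, we have y = a^k with 1 ≤ k ≤ p.
Consider xy^2z = a^{p+k} b^p c^{2p}. Now the a- and b-counts sum to 2p+k, but the c-count is 2p ≠ 2p+k. So xy^2z ∉ L.
This is a contradiction; hence L is not regular.

a^{p+k} b^p c^{2p}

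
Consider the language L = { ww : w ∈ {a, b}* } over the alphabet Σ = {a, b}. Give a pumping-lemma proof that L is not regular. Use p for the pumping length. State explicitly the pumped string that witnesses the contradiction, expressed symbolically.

Toward a contradiction, assume L is regular with pumping length p.
Take w = a^p b^p a^p b^p = uu where u = a^pb^p; then w ∈ L and |w| = 4p ≥ p.
By the pumping lemma, w = xyz with |xy| ≤ p and |y| ≥ 1.
Since the first p symbols of w are all a's and |xy| ≤ p, y lies entirely in the leading a-block: y = a^k for some k with 1 ≤ k ≤ p.
Pump with i = 2: xy^2z = a^{p+k} b^p a^p b^p, of length 4p+k. Suppose this equals vv. The string starts with a and ends with b, so v does too; thus the boundary between the two copies of v is a b→a transition. There is exactly one such transition, at position 2p+k, so |v| = 2p+k and |vv| = 4p+2k ≠ 4p+k since k ≥ 1. So xy^2z ∉ L.
This is a contradiction; hence L is not regular.

a^{p+k} b^p a^p b^p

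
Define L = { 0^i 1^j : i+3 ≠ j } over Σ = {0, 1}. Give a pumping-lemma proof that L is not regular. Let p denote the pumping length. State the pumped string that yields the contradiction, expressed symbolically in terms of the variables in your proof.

Assume L is regular. Let p be the pumping length given by the pumping lemma.
Choose w = 0^p 1^{p+p!+3}. Since p ≠ (p+p!+3)-3 = p+p!, w ∈ L; and |w| ≥ p.
By the pumping lemma, w = xyz with |xy| ≤ p and |y| > 0.
Since the first p symbols of w are all 0's and |xy| ≤ p, y lies entirely in the leading 0-block: y = 0^k for some k with 1 ≤ k ≤ p.
Since 1 ≤ k ≤ p, k divides p!; set t = 1 + p!/k. Then xy^t z has p + (p!/k)·k = p + p! copies of 0. Now the 0-count is p+p! and (1-count)-3 = (p+p!+3)-3 = p+p!, so i+3 ≠ j fails. So xy^t z = 0^{p+p!} 1^{p+p!+3} ∉ L.
This contradicts the pumping lemma, so L is not regular.

0^{p+p!} 1^{p+p!+3}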